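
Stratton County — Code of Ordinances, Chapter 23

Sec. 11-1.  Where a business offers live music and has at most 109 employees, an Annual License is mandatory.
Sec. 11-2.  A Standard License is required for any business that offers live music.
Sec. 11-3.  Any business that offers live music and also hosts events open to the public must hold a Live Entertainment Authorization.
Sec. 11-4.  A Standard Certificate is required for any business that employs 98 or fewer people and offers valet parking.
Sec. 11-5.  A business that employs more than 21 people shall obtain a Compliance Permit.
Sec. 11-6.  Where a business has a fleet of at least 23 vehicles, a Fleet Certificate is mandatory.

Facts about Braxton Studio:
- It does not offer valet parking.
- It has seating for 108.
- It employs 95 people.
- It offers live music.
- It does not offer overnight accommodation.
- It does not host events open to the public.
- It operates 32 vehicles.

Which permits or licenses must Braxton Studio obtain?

Sec. 11-1. offers live music; employees 95 ≤ 109 → Annual License required.
Sec. 11-2. offers live music → Standard License required.
Sec. 11-3. offers live music; does not host events open to the public → Live Entertainment Authorization not required.
Sec. 11-4. employees 95 ≤ 98; does not offer valet parking → Standard Certificate not required.
Sec. 11-5. employees 95 > 21 → Compliance Permit required.
Sec. 11-6. vehicles 32 ≥ 23 → Fleet Certificate required.

Annual License, Compliance Permit, Fleet Certificate, Standard License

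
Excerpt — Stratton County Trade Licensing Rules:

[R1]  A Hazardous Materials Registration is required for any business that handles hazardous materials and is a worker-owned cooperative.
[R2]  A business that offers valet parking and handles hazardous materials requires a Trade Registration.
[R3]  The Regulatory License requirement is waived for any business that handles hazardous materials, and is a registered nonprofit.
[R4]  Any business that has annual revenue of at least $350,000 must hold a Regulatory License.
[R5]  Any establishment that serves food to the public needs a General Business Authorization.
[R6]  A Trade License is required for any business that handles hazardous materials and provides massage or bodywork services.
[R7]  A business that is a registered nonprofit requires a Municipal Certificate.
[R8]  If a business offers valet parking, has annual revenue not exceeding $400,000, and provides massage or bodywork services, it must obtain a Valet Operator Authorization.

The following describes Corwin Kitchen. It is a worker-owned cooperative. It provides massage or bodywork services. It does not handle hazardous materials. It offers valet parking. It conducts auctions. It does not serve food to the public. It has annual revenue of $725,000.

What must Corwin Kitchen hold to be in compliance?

Regulatory License

[R1] does not handle hazardous materials; is a worker-owned cooperative → Hazardous Materials Registration not required.
[R2] offers valet parking; does not handle hazardous materials → Trade Registration not required.
[R3] does not handle hazardous materials; is a worker-owned cooperative (not: is a registered nonprofit) → Regulatory License exemption does not apply.
[R4] revenue $725,000 ≥ $350,000 → Regulatory License required.
[R5] does not serve food to the public → General Business Authorization not required.
[R6] does not handle hazardous materials; provides massage or bodywork services → Trade License not required.
[R7] is a worker-owned cooperative (not: is a registered nonprofit) → Municipal Certificate not required.
[R8] offers valet parking; revenue $725,000 > $400,000; provides massage or bodywork services → Valet Operator Authorization not required.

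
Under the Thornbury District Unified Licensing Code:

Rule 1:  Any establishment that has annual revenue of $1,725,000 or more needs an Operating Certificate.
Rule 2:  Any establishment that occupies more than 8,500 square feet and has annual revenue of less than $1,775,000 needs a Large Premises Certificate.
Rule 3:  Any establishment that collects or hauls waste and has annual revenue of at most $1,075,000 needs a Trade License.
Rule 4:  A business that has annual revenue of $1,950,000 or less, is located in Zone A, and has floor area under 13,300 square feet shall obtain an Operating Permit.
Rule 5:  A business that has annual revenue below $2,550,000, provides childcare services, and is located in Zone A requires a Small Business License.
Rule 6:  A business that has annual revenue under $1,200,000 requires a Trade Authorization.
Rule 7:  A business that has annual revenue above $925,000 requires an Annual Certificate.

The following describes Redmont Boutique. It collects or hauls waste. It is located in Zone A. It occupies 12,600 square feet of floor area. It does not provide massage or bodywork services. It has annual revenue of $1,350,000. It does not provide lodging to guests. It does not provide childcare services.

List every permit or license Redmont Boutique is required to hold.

Annual Certificate, Large Premises Certificate, Operating Permit

Rule 1: revenue $1,350,000 < $1,725,000 → Operating Certificate not required.
Rule 2: floor area 12,600 square feet > 8,500 square feet; revenue $1,350,000 < $1,775,000 → Large Premises Certificate required.
Rule 3: collects or hauls waste; revenue $1,350,000 > $1,075,000 → Trade License not required.
Rule 4: revenue $1,350,000 ≤ $1,950,000; is located in Zone A; floor area 12,600 square feet < 13,300 square feet → Operating Permit required.
Rule 5: revenue $1,350,000 < $2,550,000; does not provide childcare services; is located in Zone A → Small Business License not required.
Rule 6: revenue $1,350,000 ≥ $1,200,000 → Trade Authorization not required.
Rule 7: revenue $1,350,000 > $925,000 → Annual Certificate required.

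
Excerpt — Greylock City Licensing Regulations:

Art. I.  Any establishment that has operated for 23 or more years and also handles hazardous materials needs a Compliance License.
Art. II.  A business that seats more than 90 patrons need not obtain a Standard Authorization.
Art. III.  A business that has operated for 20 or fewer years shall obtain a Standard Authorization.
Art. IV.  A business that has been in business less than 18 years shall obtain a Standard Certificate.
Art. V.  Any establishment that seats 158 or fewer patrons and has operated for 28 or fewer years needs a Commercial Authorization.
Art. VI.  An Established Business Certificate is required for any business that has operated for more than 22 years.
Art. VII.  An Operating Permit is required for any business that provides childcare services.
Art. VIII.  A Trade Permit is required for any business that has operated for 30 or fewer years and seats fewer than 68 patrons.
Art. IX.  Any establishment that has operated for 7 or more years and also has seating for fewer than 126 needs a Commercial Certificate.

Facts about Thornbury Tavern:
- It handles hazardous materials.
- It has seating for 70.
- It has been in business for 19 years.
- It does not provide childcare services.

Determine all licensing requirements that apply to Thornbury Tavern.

Art. I. years in business 19 < 23; handles hazardous materials → Compliance License not required.
Art. II. seating 70 ≤ 90 → Standard Authorization exemption does not apply.
Art. III. years in business 19 ≤ 20 → Standard Authorization required.
Art. IV. years in business 19 ≥ 18 → Standard Certificate not required.
Art. V. seating 70 ≤ 158; years in business 19 ≤ 28 → Commercial Authorization required.
Art. VI. years in business 19 ≤ 22 → Established Business Certificate not required.
Art. VII. does not provide childcare services → Operating Permit not required.
Art. VIII. years in business 19 ≤ 30; seating 70 ≥ 68 → Trade Permit not required.
Art. IX. years in business 19 ≥ 7; seating 70 < 126 → Commercial Certificate required.

Commercial Authorization, Commercial Certificate, Standard Authorization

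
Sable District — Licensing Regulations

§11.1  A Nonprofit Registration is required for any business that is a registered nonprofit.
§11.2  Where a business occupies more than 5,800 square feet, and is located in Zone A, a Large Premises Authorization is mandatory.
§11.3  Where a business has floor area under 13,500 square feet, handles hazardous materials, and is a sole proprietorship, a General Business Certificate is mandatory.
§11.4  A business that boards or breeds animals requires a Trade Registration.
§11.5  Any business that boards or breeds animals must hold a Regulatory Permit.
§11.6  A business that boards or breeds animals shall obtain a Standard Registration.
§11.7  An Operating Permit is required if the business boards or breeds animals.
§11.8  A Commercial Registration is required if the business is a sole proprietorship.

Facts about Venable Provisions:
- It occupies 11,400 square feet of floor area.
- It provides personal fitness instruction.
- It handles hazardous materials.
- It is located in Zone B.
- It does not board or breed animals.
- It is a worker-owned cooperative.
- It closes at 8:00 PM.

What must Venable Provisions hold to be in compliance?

None

§11.1 is a worker-owned cooperative (not: is a registered nonprofit) → Nonprofit Registration not required.
§11.2 floor area 11,400 square feet > 5,800 square feet; is located in Zone B (not: is located in Zone A) → Large Premises Authorization not required.
§11.3 floor area 11,400 square feet < 13,500 square feet; handles hazardous materials; is a worker-owned cooperative (not: is a sole proprietorship) → General Business Certificate not required.
§11.4 does not board or breed animals → Trade Registration not required.
§11.5 does not board or breed animals → Regulatory Permit not required.
§11.6 does not board or breed animals → Standard Registration not required.
§11.7 does not board or breed animals → Operating Permit not required.
§11.8 is a worker-owned cooperative (not: is a sole proprietorship) → Commercial Registration not required.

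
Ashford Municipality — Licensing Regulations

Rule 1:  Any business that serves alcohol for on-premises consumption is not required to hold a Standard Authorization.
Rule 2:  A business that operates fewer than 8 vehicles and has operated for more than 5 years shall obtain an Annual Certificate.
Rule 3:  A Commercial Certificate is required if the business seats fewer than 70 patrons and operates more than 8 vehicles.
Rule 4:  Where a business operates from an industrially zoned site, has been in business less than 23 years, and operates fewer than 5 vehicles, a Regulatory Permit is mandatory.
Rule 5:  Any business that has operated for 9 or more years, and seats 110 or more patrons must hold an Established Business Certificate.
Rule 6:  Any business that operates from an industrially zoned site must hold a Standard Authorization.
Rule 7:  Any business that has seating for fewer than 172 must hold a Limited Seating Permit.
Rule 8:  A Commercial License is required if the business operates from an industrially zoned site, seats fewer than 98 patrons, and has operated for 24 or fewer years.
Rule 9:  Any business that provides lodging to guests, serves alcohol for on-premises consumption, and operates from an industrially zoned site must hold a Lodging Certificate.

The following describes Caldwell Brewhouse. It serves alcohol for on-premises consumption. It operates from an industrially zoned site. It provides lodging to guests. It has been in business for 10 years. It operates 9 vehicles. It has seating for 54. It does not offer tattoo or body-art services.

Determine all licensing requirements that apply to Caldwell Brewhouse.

Rule 1: serves alcohol for on-premises consumption → exempt from Standard Authorization.
Rule 2: vehicles 9 ≥ 8; years in business 10 > 5 → Annual Certificate not required.
Rule 3: seating 54 < 70; vehicles 9 > 8 → Commercial Certificate required.
Rule 4: operates from an industrially zoned site; years in business 10 < 23; vehicles 9 ≥ 5 → Regulatory Permit not required.
Rule 5: years in business 10 ≥ 9; seating 54 < 110 → Established Business Certificate not required.
Rule 6: operates from an industrially zoned site → Standard Authorization required.
Rule 7: seating 54 < 172 → Limited Seating Permit required.
Rule 8: operates from an industrially zoned site; seating 54 < 98; years in business 10 ≤ 24 → Commercial License required.
Rule 9: provides lodging to guests; serves alcohol for on-premises consumption; operates from an industrially zoned site → Lodging Certificate required.

Commercial Certificate, Commercial License, Limited Seating Permit, Lodging Certificate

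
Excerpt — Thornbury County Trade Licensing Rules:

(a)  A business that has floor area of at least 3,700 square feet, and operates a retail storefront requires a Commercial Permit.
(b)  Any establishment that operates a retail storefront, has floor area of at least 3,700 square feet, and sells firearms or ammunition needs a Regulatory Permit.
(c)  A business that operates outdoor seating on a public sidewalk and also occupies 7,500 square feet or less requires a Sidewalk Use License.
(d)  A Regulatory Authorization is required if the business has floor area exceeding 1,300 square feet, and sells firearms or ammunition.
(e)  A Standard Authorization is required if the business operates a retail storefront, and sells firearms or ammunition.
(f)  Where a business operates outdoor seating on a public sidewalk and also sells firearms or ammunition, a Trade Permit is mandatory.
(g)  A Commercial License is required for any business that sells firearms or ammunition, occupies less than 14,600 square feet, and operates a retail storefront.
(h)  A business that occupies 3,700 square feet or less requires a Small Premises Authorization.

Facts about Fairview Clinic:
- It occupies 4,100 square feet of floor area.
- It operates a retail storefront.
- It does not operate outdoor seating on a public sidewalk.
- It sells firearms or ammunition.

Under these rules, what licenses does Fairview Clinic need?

(a) floor area 4,100 square feet ≥ 3,700 square feet; operates a retail storefront → Commercial Permit required.
(b) operates a retail storefront; floor area 4,100 square feet ≥ 3,700 square feet; sells firearms or ammunition → Regulatory Permit required.
(c) does not operate outdoor seating on a public sidewalk; floor area 4,100 square feet ≤ 7,500 square feet → Sidewalk Use License not required.
(d) floor area 4,100 square feet > 1,300 square feet; sells firearms or ammunition → Regulatory Authorization required.
(e) operates a retail storefront; sells firearms or ammunition → Standard Authorization required.
(f) does not operate outdoor seating on a public sidewalk; sells firearms or ammunition → Trade Permit not required.
(g) sells firearms or ammunition; floor area 4,100 square feet < 14,600 square feet; operates a retail storefront → Commercial License required.
(h) floor area 4,100 square feet > 3,700 square feet → Small Premises Authorization not required.

Commercial License, Commercial Permit, Regulatory Authorization, Regulatory Permit, Standard Authorization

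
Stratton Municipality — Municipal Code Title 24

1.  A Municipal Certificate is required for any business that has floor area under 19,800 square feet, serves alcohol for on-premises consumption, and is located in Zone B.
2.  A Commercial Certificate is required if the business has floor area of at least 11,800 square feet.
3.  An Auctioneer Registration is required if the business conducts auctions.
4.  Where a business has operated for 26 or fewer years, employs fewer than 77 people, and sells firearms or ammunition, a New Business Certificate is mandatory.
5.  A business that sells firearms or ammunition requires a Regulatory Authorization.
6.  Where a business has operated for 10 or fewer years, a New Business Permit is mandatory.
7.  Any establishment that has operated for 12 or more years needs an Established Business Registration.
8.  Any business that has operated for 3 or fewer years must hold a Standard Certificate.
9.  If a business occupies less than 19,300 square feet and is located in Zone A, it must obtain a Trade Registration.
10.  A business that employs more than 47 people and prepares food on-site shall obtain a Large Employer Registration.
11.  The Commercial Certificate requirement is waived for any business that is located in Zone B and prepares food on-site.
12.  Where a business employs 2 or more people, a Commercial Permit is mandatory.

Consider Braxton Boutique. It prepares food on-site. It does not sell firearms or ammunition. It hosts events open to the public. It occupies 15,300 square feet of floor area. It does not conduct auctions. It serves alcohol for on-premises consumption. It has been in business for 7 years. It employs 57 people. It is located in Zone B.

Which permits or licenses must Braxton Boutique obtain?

Commercial Permit, Large Employer Registration, Municipal Certificate, New Business Permit

1. floor area 15,300 square feet < 19,800 square feet; serves alcohol for on-premises consumption; is located in Zone B → Municipal Certificate required.
2. floor area 15,300 square feet ≥ 11,800 square feet → Commercial Certificate required.
3. does not conduct auctions → Auctioneer Registration not required.
4. years in business 7 ≤ 26; employees 57 < 77; does not sell firearms or ammunition → New Business Certificate not required.
5. does not sell firearms or ammunition → Regulatory Authorization not required.
6. years in business 7 ≤ 10 → New Business Permit required.
7. years in business 7 < 12 → Established Business Registration not required.
8. years in business 7 > 3 → Standard Certificate not required.
9. floor area 15,300 square feet < 19,300 square feet; is located in Zone B (not: is located in Zone A) → Trade Registration not required.
10. employees 57 > 47; prepares food on-site → Large Employer Registration required.
11. is located in Zone B; prepares food on-site → exempt from Commercial Certificate.
12. employees 57 ≥ 2 → Commercial Permit required.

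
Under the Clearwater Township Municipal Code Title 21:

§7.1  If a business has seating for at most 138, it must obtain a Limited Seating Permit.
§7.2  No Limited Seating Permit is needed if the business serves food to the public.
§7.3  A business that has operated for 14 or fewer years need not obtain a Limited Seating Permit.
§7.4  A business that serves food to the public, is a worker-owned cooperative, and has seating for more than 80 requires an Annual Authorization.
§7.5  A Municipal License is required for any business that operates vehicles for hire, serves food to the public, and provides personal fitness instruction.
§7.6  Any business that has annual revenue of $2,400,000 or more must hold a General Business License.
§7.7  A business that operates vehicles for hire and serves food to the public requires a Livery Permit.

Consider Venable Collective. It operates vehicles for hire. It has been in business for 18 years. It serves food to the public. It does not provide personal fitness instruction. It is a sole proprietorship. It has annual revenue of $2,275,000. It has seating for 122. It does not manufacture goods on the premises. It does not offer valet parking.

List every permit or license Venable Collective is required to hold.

Livery Permit

§7.1 seating 122 ≤ 138 → Limited Seating Permit required.
§7.2 serves food to the public → exempt from Limited Seating Permit.
§7.3 years in business 18 > 14 → Limited Seating Permit exemption does not apply.
§7.4 serves food to the public; is a sole proprietorship (not: is a worker-owned cooperative); seating 122 > 80 → Annual Authorization not required.
§7.5 operates vehicles for hire; serves food to the public; does not provide personal fitness instruction → Municipal License not required.
§7.6 revenue $2,275,000 < $2,400,000 → General Business License not required.
§7.7 operates vehicles for hire; serves food to the public → Livery Permit required.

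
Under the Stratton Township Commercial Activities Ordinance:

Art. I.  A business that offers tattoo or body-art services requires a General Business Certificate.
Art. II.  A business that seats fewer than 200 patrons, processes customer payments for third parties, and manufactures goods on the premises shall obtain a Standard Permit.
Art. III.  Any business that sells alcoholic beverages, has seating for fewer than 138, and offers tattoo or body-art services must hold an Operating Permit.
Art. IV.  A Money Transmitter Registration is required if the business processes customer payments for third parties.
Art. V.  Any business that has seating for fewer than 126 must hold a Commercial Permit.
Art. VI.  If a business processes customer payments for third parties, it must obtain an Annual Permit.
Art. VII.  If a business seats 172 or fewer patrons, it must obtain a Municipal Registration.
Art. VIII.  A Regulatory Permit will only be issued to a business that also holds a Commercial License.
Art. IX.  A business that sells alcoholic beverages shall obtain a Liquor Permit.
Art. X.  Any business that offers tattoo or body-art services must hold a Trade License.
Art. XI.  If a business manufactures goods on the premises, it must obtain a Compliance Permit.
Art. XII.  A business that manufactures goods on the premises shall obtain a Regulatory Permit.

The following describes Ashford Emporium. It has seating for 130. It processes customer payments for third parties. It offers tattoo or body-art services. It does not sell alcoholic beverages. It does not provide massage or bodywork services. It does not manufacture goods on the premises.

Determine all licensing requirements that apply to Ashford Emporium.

Annual Permit, General Business Certificate, Money Transmitter Registration, Municipal Registration, Trade License

Art. I. offers tattoo or body-art services → General Business Certificate required.
Art. II. seating 130 < 200; processes customer payments for third parties; does not manufacture goods on the premises → Standard Permit not required.
Art. III. does not sell alcoholic beverages; seating 130 < 138; offers tattoo or body-art services → Operating Permit not required.
Art. IV. processes customer payments for third parties → Money Transmitter Registration required.
Art. V. seating 130 ≥ 126 → Commercial Permit not required.
Art. VI. processes customer payments for third parties → Annual Permit required.
Art. VII. seating 130 ≤ 172 → Municipal Registration required.
Art. VIII. Regulatory Permit is not required → no effect.
Art. IX. does not sell alcoholic beverages → Liquor Permit not required.
Art. X. offers tattoo or body-art services → Trade License required.
Art. XI. does not manufacture goods on the premises → Compliance Permit not required.
Art. XII. does not manufacture goods on the premises → Regulatory Permit not required.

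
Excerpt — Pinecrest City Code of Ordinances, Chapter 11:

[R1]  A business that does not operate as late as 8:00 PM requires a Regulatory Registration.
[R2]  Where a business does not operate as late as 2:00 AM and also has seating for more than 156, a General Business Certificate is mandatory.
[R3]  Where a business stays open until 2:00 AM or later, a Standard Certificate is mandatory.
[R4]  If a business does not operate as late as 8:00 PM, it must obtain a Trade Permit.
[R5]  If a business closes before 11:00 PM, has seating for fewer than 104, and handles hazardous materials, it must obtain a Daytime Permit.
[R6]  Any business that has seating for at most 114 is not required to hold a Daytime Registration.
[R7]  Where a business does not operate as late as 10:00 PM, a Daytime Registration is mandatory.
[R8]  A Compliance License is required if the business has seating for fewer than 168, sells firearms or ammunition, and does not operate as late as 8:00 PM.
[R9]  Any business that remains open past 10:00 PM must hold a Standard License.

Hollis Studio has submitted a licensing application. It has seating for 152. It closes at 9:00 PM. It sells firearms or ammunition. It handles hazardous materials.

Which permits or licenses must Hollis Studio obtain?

Daytime Registration

[R1] closes 9:00 PM, after 8:00 PM → Regulatory Registration not required.
[R2] closes 9:00 PM, at/before 2:00 AM; seating 152 ≤ 156 → General Business Certificate not required.
[R3] closes 9:00 PM, at/before 2:00 AM → Standard Certificate not required.
[R4] closes 9:00 PM, after 8:00 PM → Trade Permit not required.
[R5] closes 9:00 PM, at/before 11:00 PM; seating 152 ≥ 104; handles hazardous materials → Daytime Permit not required.
[R6] seating 152 > 114 → Daytime Registration exemption does not apply.
[R7] closes 9:00 PM, at/before 10:00 PM → Daytime Registration required.
[R8] seating 152 < 168; sells firearms or ammunition; closes 9:00 PM, after 8:00 PM → Compliance License not required.
[R9] closes 9:00 PM, at/before 10:00 PM → Standard License not required.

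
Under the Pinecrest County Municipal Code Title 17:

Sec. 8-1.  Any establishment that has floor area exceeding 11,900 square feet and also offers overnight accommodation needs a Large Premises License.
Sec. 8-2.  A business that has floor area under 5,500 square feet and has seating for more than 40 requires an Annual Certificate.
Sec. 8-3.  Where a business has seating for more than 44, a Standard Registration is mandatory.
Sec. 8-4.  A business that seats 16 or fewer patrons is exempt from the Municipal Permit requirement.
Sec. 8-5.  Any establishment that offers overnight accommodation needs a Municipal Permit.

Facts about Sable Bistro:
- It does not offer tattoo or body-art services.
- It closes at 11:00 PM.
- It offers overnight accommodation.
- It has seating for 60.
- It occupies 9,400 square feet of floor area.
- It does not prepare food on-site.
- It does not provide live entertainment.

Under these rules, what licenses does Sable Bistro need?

Municipal Permit, Standard Registration

Sec. 8-1. floor area 9,400 square feet ≤ 11,900 square feet; offers overnight accommodation → Large Premises License not required.
Sec. 8-2. floor area 9,400 square feet ≥ 5,500 square feet; seating 60 > 40 → Annual Certificate not required.
Sec. 8-3. seating 60 > 44 → Standard Registration required.
Sec. 8-4. seating 60 > 16 → Municipal Permit exemption does not apply.
Sec. 8-5. offers overnight accommodation → Municipal Permit required.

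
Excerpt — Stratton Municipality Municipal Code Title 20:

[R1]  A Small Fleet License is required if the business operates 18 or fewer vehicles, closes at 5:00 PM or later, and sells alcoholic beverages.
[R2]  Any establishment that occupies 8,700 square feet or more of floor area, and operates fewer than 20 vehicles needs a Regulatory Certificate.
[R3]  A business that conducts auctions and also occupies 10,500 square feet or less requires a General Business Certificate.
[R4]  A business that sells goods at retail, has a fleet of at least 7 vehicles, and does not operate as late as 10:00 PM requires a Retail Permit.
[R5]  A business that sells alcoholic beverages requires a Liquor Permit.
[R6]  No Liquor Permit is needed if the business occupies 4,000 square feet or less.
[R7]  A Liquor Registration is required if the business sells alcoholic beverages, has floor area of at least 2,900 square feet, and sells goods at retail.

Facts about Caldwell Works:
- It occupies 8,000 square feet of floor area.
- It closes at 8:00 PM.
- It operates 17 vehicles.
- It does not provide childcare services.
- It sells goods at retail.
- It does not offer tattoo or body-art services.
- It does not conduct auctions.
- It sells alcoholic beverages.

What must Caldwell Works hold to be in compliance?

Liquor Permit, Liquor Registration, Retail Permit, Small Fleet License

[R1] vehicles 17 ≤ 18; closes 8:00 PM, after 5:00 PM; sells alcoholic beverages → Small Fleet License required.
[R2] floor area 8,000 square feet < 8,700 square feet; vehicles 17 < 20 → Regulatory Certificate not required.
[R3] does not conduct auctions; floor area 8,000 square feet ≤ 10,500 square feet → General Business Certificate not required.
[R4] sells goods at retail; vehicles 17 ≥ 7; closes 8:00 PM, at/before 10:00 PM → Retail Permit required.
[R5] sells alcoholic beverages → Liquor Permit required.
[R6] floor area 8,000 square feet > 4,000 square feet → Liquor Permit exemption does not apply.
[R7] sells alcoholic beverages; floor area 8,000 square feet ≥ 2,900 square feet; sells goods at retail → Liquor Registration required.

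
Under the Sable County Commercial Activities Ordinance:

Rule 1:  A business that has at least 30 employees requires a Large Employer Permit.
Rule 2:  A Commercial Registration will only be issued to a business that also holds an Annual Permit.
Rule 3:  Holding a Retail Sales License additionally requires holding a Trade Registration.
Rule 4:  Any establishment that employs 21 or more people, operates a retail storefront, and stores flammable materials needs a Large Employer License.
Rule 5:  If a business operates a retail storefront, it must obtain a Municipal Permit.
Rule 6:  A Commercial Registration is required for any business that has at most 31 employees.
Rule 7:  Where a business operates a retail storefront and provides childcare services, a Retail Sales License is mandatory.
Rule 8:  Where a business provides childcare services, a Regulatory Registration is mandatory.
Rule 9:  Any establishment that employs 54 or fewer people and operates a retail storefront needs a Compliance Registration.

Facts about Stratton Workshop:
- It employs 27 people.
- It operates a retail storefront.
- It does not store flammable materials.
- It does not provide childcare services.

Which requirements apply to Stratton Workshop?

Rule 1: employees 27 < 30 → Large Employer Permit not required.
Rule 2: Commercial Registration is required → Annual Permit also required.
Rule 3: Retail Sales License is not required → no effect.
Rule 4: employees 27 ≥ 21; operates a retail storefront; does not store flammable materials → Large Employer License not required.
Rule 5: operates a retail storefront → Municipal Permit required.
Rule 6: employees 27 ≤ 31 → Commercial Registration required.
Rule 7: operates a retail storefront; does not provide childcare services → Retail Sales License not required.
Rule 8: does not provide childcare services → Regulatory Registration not required.
Rule 9: employees 27 ≤ 54; operates a retail storefront → Compliance Registration required.

Annual Permit, Commercial Registration, Compliance Registration, Municipal Permit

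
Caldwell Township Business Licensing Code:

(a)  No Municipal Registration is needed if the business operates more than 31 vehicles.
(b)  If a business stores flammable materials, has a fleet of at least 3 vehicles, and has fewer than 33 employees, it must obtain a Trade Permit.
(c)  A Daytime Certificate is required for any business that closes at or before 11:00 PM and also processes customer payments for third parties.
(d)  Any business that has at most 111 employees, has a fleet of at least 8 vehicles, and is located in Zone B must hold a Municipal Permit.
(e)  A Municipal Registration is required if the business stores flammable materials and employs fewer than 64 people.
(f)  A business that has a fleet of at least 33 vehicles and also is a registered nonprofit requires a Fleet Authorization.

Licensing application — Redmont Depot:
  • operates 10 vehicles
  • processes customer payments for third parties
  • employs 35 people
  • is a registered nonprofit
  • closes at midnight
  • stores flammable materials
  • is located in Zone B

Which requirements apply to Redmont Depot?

(a) vehicles 10 ≤ 31 → Municipal Registration exemption does not apply.
(b) stores flammable materials; vehicles 10 ≥ 3; employees 35 ≥ 33 → Trade Permit not required.
(c) closes midnight, after 11:00 PM; processes customer payments for third parties → Daytime Certificate not required.
(d) employees 35 ≤ 111; vehicles 10 ≥ 8; is located in Zone B → Municipal Permit required.
(e) stores flammable materials; employees 35 < 64 → Municipal Registration required.
(f) vehicles 10 < 33; is a registered nonprofit → Fleet Authorization not required.

Municipal Permit, Municipal Registration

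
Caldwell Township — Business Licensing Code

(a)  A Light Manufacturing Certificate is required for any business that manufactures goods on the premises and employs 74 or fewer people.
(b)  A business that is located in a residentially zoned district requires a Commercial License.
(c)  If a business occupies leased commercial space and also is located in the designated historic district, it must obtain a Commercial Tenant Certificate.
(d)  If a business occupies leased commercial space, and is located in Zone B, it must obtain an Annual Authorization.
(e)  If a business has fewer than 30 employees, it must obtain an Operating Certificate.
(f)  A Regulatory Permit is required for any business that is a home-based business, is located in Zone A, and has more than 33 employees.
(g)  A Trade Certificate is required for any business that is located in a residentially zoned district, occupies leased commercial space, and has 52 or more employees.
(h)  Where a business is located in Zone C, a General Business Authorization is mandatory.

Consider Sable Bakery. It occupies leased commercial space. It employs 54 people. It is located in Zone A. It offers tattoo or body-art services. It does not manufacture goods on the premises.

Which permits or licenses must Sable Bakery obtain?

(a) does not manufacture goods on the premises; employees 54 ≤ 74 → Light Manufacturing Certificate not required.
(b) is located in Zone A (not: is located in a residentially zoned district) → Commercial License not required.
(c) occupies leased commercial space; is located in Zone A (not: is located in the designated historic district) → Commercial Tenant Certificate not required.
(d) occupies leased commercial space; is located in Zone A (not: is located in Zone B) → Annual Authorization not required.
(e) employees 54 ≥ 30 → Operating Certificate not required.
(f) occupies leased commercial space (not: is a home-based business); is located in Zone A; employees 54 > 33 → Regulatory Permit not required.
(g) is located in Zone A (not: is located in a residentially zoned district); occupies leased commercial space; employees 54 ≥ 52 → Trade Certificate not required.
(h) is located in Zone A (not: is located in Zone C) → General Business Authorization not required.

None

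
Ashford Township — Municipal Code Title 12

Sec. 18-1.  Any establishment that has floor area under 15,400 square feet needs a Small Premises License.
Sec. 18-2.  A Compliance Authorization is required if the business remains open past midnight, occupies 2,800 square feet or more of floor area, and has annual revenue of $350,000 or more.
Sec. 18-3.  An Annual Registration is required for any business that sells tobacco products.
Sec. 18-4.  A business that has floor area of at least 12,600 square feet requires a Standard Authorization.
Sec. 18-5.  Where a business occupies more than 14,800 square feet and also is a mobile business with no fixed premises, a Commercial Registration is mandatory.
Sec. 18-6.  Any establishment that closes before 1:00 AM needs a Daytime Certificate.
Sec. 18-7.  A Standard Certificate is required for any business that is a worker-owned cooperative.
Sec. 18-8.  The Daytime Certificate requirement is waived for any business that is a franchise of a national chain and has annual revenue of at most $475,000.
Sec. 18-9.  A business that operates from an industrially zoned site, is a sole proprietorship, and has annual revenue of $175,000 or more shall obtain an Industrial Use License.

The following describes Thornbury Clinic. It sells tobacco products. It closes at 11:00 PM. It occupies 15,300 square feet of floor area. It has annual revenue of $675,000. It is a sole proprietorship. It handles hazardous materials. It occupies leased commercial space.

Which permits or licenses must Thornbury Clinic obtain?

Sec. 18-1. floor area 15,300 square feet < 15,400 square feet → Small Premises License required.
Sec. 18-2. closes 11:00 PM, at/before midnight; floor area 15,300 square feet ≥ 2,800 square feet; revenue $675,000 ≥ $350,000 → Compliance Authorization not required.
Sec. 18-3. sells tobacco products → Annual Registration required.
Sec. 18-4. floor area 15,300 square feet ≥ 12,600 square feet → Standard Authorization required.
Sec. 18-5. floor area 15,300 square feet > 14,800 square feet; occupies leased commercial space (not: is a mobile business with no fixed premises) → Commercial Registration not required.
Sec. 18-6. closes 11:00 PM, at/before 1:00 AM → Daytime Certificate required.
Sec. 18-7. is a sole proprietorship (not: is a worker-owned cooperative) → Standard Certificate not required.
Sec. 18-8. is a sole proprietorship (not: is a franchise of a national chain); revenue $675,000 > $475,000 → Daytime Certificate exemption does not apply.
Sec. 18-9. occupies leased commercial space (not: operates from an industrially zoned site); is a sole proprietorship; revenue $675,000 ≥ $175,000 → Industrial Use License not required.

Annual Registration, Daytime Certificate, Small Premises License, Standard Authorization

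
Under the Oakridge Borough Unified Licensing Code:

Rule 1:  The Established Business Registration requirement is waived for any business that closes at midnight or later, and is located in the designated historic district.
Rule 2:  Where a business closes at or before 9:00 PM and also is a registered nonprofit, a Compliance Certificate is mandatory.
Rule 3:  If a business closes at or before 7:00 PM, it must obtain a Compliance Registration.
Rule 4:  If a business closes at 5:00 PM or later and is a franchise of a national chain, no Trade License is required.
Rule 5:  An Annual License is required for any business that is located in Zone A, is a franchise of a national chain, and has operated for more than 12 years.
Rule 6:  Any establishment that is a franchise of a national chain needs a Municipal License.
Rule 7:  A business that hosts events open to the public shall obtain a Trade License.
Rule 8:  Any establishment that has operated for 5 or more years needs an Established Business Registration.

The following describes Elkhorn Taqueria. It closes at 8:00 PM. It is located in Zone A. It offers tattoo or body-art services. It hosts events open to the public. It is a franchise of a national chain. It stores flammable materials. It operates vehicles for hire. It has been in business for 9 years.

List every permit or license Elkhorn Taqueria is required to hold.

Established Business Registration, Municipal License

Rule 1: closes 8:00 PM, at/before midnight; is located in Zone A (not: is located in the designated historic district) → Established Business Registration exemption does not apply.
Rule 2: closes 8:00 PM, at/before 9:00 PM; is a franchise of a national chain (not: is a registered nonprofit) → Compliance Certificate not required.
Rule 3: closes 8:00 PM, after 7:00 PM → Compliance Registration not required.
Rule 4: closes 8:00 PM, after 5:00 PM; is a franchise of a national chain → exempt from Trade License.
Rule 5: is located in Zone A; is a franchise of a national chain; years in business 9 ≤ 12 → Annual License not required.
Rule 6: is a franchise of a national chain → Municipal License required.
Rule 7: hosts events open to the public → Trade License required.
Rule 8: years in business 9 ≥ 5 → Established Business Registration required.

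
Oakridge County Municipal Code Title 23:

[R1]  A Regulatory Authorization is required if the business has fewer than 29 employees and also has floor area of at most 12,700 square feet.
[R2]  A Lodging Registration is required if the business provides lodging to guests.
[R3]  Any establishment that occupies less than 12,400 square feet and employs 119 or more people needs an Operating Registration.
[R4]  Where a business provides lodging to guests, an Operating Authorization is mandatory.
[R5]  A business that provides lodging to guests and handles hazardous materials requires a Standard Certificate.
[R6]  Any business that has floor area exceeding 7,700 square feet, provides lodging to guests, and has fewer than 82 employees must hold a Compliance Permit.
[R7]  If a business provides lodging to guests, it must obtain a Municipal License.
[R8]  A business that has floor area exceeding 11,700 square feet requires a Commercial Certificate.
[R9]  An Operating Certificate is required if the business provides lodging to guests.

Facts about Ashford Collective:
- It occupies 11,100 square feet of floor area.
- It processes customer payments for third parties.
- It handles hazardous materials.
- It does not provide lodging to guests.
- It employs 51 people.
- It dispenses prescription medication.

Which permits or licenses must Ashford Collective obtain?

None

[R1] employees 51 ≥ 29; floor area 11,100 square feet ≤ 12,700 square feet → Regulatory Authorization not required.
[R2] does not provide lodging to guests → Lodging Registration not required.
[R3] floor area 11,100 square feet < 12,400 square feet; employees 51 < 119 → Operating Registration not required.
[R4] does not provide lodging to guests → Operating Authorization not required.
[R5] does not provide lodging to guests; handles hazardous materials → Standard Certificate not required.
[R6] floor area 11,100 square feet > 7,700 square feet; does not provide lodging to guests; employees 51 < 82 → Compliance Permit not required.
[R7] does not provide lodging to guests → Municipal License not required.
[R8] floor area 11,100 square feet ≤ 11,700 square feet → Commercial Certificate not required.
[R9] does not provide lodging to guests → Operating Certificate not required.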